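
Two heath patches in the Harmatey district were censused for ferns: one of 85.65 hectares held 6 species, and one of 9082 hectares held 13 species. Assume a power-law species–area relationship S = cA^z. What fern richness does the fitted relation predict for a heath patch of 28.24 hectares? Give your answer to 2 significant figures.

z = ln(13/6) / ln(9082/85.65) = 0.7732 / 4.6638 = 0.1658
c = 6 / 85.65^0.1658 = 6 / 2.091 = 2.869
S₃ = 2.869 × 28.24^0.1658 = 2.869 × 1.74 ≈ 4.992

5.0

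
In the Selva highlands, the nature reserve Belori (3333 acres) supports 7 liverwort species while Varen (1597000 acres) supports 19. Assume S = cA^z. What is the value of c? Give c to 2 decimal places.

z = ln(S₂/S₁) / ln(A₂/A₁) = ln(19/7) / ln(1597000/3333) = 0.9985 / 6.1720 = 0.1618
c = S₁ / A₁^z = 7 / 3333^0.1618 = 7 / 3.715 = 1.884

1.88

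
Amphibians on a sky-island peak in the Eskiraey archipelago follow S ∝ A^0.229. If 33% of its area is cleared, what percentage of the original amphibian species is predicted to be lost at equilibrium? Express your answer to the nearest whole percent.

S_new/S_old = (A_new/A_old)^z = 0.67^0.229
= exp(0.229 × ln 0.67) = exp(0.229 × -0.4005) = exp(-0.0917) ≈ 0.9124
Fraction lost = 1 − 0.9124 = 0.08763

9%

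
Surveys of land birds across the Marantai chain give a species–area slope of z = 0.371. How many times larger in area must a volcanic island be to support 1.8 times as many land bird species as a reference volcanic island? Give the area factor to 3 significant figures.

4.88

(A₂/A₁)^0.371 = 1.8, so A₂/A₁ = 1.8^(1/0.371) = 1.8^2.695
ln(A₂/A₁) = ln 1.8 / 0.371 = 0.5878 / 0.371 = 1.5843
A₂/A₁ = e^1.5843 ≈ 4.876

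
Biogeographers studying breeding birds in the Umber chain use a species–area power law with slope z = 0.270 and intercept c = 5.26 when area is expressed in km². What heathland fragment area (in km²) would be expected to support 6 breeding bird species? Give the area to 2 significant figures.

1.6 km²

6 = 5.26 × A^0.27  ⇒  A^0.27 = 6/5.26 = 1.141
ln A = ln(1.141) / 0.27 = 0.1316 / 0.27 = 0.4875
A = e^0.4875 ≈ 1.628 km²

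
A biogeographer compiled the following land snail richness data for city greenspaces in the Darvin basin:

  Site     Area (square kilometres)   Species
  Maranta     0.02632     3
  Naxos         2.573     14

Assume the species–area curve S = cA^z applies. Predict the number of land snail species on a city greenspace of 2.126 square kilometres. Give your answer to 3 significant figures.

z = ln(14/3) / ln(2.573/0.02632) = 1.5404 / 4.5825 = 0.3362
c = 3 / 0.02632^0.3362 = 3 / 0.2944 = 10.19
S₃ = 10.19 × 2.126^0.3362 = 10.19 × 1.289 ≈ 13.13

13.1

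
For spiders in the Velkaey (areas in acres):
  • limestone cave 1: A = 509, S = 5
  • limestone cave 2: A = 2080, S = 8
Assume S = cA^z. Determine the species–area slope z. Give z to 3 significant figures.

0.334

Taking logs: ln S = ln c + z ln A, so z = (ln S₂ − ln S₁)/(ln A₂ − ln A₁).
z = ln(8/5) / ln(2080/509) = ln(1.6) / ln(4.086) = 0.4700 / 1.4077 = 0.3339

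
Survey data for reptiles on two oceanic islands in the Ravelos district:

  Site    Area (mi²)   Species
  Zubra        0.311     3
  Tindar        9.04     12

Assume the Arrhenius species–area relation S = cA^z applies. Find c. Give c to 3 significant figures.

z = ln(S₂/S₁) / ln(A₂/A₁) = ln(12/3) / ln(9.04/0.311) = 1.3863 / 3.3696 = 0.4114
c = S₁ / A₁^z = 3 / 0.311^0.4114 = 3 / 0.6185 = 4.851

4.85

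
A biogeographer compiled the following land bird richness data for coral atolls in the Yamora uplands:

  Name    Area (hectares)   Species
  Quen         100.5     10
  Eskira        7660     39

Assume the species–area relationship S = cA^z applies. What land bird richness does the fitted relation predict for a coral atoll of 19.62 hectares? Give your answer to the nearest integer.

z = ln(39/10) / ln(7660/100.5) = 1.3610 / 4.3336 = 0.3141
c = 10 / 100.5^0.3141 = 10 / 4.254 = 2.351
S₃ = 2.351 × 19.62^0.3141 = 2.351 × 2.547 ≈ 5.987

6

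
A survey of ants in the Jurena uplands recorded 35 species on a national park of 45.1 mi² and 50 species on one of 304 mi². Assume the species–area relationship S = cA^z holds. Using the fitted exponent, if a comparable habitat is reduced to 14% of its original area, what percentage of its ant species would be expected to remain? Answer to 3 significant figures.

69.2%

z = ln(50/35) / ln(304/45.1) = 0.3567 / 1.9081 = 0.1869
S_new/S_old = (A_new/A_old)^z = 0.14^0.1869 = exp(0.1869 × -1.9661) = 0.6925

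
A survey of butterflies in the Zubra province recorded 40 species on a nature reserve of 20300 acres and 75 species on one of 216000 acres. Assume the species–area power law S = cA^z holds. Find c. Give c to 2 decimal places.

2.86

z = ln(S₂/S₁) / ln(A₂/A₁) = ln(75/40) / ln(216000/20300) = 0.6286 / 2.3647 = 0.2658
c = S₁ / A₁^z = 40 / 20300^0.2658 = 40 / 13.97 = 2.864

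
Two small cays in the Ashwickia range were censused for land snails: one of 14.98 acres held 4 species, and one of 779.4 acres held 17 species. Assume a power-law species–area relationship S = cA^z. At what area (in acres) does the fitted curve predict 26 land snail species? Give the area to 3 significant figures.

z = ln(17/4) / ln(779.4/14.98) = 1.4469 / 3.9518 = 0.3661
c = 4 / 14.98^0.3661 = 4 / 2.694 = 1.485
A = (26/1.485)^(1/0.3661) ⇒ ln A = ln(17.51)/0.3661 = 7.8190
A = e^7.8190 ≈ 2487 acres

2490 acres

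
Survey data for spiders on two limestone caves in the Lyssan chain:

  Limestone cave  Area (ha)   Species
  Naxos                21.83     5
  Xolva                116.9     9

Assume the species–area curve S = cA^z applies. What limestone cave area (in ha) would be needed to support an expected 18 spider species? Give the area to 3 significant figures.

z = ln(9/5) / ln(116.9/21.83) = 0.5878 / 1.6780 = 0.3503
c = 5 / 21.83^0.3503 = 5 / 2.945 = 1.698
A = (18/1.698)^(1/0.3503) ⇒ ln A = ln(10.6)/0.3503 = 6.7401
A = e^6.7401 ≈ 845.7 ha

846 ha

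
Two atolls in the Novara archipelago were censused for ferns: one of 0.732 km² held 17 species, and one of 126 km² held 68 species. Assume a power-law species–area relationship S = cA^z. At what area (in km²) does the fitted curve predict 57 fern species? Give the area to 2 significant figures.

z = ln(68/17) / ln(126/0.732) = 1.3863 / 5.1483 = 0.2693
c = 17 / 0.732^0.2693 = 17 / 0.9194 = 18.49
A = (57/18.49)^(1/0.2693) ⇒ ln A = ln(3.083)/0.2693 = 4.1810
A = e^4.1810 ≈ 65.43 km²

65 km²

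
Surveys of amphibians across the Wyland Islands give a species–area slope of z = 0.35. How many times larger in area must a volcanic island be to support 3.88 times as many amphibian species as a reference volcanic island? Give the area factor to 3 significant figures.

48.1

(A₂/A₁)^0.35 = 3.88, so A₂/A₁ = 3.88^(1/0.35) = 3.88^2.857
ln(A₂/A₁) = ln 3.88 / 0.35 = 1.3558 / 0.35 = 3.8738
A₂/A₁ = e^3.8738 ≈ 48.13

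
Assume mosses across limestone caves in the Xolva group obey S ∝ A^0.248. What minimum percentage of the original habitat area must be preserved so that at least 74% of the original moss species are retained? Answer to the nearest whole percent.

Need (A_new/A_old)^0.248 = 0.74, so A_new/A_old = 0.74^(1/0.248) = 0.74^4.032
ln(A_new/A_old) = ln 0.74 / 0.248 = -0.3011 / 0.248 = -1.2141
A_new/A_old = e^-1.2141 ≈ 0.297

30%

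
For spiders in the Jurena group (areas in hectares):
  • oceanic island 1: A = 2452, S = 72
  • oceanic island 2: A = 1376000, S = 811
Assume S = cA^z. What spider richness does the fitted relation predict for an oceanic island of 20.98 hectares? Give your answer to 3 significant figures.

11.6

z = ln(811/72) / ln(1376000/2452) = 2.4216 / 6.3300 = 0.3826
c = 72 / 2452^0.3826 = 72 / 19.8 = 3.636
S₃ = 3.636 × 20.98^0.3826 = 3.636 × 3.204 ≈ 11.65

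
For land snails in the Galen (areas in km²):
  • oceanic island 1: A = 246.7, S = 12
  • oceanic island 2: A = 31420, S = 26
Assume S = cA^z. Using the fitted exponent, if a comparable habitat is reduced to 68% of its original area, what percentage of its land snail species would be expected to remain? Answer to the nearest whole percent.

z = ln(26/12) / ln(31420/246.7) = 0.7732 / 4.8470 = 0.1595
S_new/S_old = (A_new/A_old)^z = 0.68^0.1595 = exp(0.1595 × -0.3857) = 0.9403

94%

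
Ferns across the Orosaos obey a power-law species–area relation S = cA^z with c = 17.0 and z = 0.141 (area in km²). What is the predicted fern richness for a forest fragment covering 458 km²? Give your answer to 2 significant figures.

40

S = 17 × 458^0.141
ln S = ln 17 + 0.141 × ln 458 = 2.8332 + 0.141 × 6.1269 = 3.6971
S = e^3.6971 ≈ 40.33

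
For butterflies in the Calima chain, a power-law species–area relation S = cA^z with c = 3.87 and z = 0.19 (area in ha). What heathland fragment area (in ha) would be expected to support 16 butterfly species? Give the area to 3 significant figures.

1750 ha

16 = 3.87 × A^0.19  ⇒  A^0.19 = 16/3.87 = 4.134
ln A = ln(4.134) / 0.19 = 1.4193 / 0.19 = 7.4702
A = e^7.4702 ≈ 1755 ha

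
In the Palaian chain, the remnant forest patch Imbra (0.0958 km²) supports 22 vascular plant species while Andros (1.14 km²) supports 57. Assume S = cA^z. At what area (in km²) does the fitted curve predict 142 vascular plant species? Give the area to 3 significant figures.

z = ln(57/22) / ln(1.14/0.0958) = 0.9520 / 2.4765 = 0.3844
c = 22 / 0.0958^0.3844 = 22 / 0.4059 = 54.2
A = (142/54.2)^(1/0.3844) ⇒ ln A = ln(2.62)/0.3844 = 2.5055
A = e^2.5055 ≈ 12.25 km²

12.2 km²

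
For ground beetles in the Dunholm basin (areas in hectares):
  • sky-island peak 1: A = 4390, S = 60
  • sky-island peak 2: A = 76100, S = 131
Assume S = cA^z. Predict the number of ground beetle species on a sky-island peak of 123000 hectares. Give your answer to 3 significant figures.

z = ln(131/60) / ln(76100/4390) = 0.7809 / 2.8527 = 0.2737
c = 60 / 4390^0.2737 = 60 / 9.932 = 6.041
S₃ = 6.041 × 123000^0.2737 = 6.041 × 24.73 ≈ 149.4

149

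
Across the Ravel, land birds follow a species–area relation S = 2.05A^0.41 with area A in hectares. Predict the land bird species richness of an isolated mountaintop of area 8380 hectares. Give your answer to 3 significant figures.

S = 2.05 × 8380^0.41
ln S = ln 2.05 + 0.41 × ln 8380 = 0.7178 + 0.41 × 9.0336 = 4.4216
S = e^4.4216 ≈ 83.23

83.2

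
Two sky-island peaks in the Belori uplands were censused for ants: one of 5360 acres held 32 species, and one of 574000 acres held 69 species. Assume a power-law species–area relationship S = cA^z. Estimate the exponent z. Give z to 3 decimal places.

Taking logs: ln S = ln c + z ln A, so z = (ln S₂ − ln S₁)/(ln A₂ − ln A₁).
z = ln(69/32) / ln(574000/5360) = ln(2.156) / ln(107.1) = 0.7684 / 4.6737 = 0.1644

0.164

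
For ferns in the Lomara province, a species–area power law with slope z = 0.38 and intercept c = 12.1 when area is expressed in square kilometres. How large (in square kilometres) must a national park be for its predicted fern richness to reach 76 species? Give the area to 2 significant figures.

130 square kilometres

76 = 12.1 × A^0.38  ⇒  A^0.38 = 76/12.1 = 6.281
ln A = ln(6.281) / 0.38 = 1.8375 / 0.38 = 4.8356
A = e^4.8356 ≈ 125.9 square kilometres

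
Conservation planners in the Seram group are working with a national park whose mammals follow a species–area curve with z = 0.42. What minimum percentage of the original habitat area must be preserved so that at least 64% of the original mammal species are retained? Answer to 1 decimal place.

Need (A_new/A_old)^0.42 = 0.64, so A_new/A_old = 0.64^(1/0.42) = 0.64^2.381
ln(A_new/A_old) = ln 0.64 / 0.42 = -0.4463 / 0.42 = -1.0626
A_new/A_old = e^-1.0626 ≈ 0.3456

34.6%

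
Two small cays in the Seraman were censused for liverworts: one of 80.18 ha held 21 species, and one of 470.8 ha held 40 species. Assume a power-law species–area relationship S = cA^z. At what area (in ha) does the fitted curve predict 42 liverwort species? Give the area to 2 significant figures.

540 ha

z = ln(40/21) / ln(470.8/80.18) = 0.6444 / 1.7702 = 0.3640
c = 21 / 80.18^0.3640 = 21 / 4.933 = 4.257
A = (42/4.257)^(1/0.3640) ⇒ ln A = ln(9.866)/0.3640 = 6.2885
A = e^6.2885 ≈ 538.3 ha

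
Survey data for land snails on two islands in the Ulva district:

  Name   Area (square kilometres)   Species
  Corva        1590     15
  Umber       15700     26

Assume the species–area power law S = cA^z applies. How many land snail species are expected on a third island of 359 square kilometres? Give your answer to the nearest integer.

10

z = ln(26/15) / ln(15700/1590) = 0.5500 / 2.2899 = 0.2402
c = 15 / 1590^0.2402 = 15 / 5.875 = 2.553
S₃ = 2.553 × 359^0.2402 = 2.553 × 4.109 ≈ 10.49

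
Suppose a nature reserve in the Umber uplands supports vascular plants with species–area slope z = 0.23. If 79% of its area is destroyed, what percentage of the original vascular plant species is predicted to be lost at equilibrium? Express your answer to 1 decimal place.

S_new/S_old = (A_new/A_old)^z = 0.21^0.23
= exp(0.23 × ln 0.21) = exp(0.23 × -1.5606) = exp(-0.3589) ≈ 0.6984
Fraction lost = 1 − 0.6984 = 0.3016

30.2%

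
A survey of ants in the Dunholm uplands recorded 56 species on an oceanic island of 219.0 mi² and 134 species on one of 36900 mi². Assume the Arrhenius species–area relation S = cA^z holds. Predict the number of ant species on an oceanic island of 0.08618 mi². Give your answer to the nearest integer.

z = ln(134/56) / ln(36900/219) = 0.8725 / 5.1269 = 0.1702
c = 56 / 219^0.1702 = 56 / 2.502 = 22.38
S₃ = 22.38 × 0.08618^0.1702 = 22.38 × 0.6589 ≈ 14.75

15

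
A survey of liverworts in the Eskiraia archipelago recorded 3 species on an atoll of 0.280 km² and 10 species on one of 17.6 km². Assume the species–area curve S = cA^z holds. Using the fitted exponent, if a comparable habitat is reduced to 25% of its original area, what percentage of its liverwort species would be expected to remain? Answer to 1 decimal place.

66.8%

z = ln(10/3) / ln(17.6/0.28) = 1.2040 / 4.1409 = 0.2908
S_new/S_old = (A_new/A_old)^z = 0.25^0.2908 = exp(0.2908 × -1.3863) = 0.6683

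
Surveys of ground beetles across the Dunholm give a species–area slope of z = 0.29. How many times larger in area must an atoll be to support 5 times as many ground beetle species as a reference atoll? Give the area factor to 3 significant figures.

(A₂/A₁)^0.29 = 5, so A₂/A₁ = 5^(1/0.29) = 5^3.448
ln(A₂/A₁) = ln 5 / 0.29 = 1.6094 / 0.29 = 5.5498
A₂/A₁ = e^5.5498 ≈ 257.2

257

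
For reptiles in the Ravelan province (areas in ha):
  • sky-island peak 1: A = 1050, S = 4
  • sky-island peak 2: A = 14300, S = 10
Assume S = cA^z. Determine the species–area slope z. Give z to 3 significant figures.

0.351

Taking logs: ln S = ln c + z ln A, so z = (ln S₂ − ln S₁)/(ln A₂ − ln A₁).
z = ln(10/4) / ln(14300/1050) = ln(2.5) / ln(13.62) = 0.9163 / 2.6115 = 0.3509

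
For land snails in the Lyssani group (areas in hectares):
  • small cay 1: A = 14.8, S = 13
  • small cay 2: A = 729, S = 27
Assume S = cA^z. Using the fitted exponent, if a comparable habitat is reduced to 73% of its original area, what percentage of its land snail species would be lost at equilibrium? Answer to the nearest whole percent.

z = ln(27/13) / ln(729/14.8) = 0.7309 / 3.8970 = 0.1875
S_new/S_old = (A_new/A_old)^z = 0.73^0.1875 = exp(0.1875 × -0.3147) = 0.9427
Fraction lost = 1 − 0.9427 = 0.05732

6%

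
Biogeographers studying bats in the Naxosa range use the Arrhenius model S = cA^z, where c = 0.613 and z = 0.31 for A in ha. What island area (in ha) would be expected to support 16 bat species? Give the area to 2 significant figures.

16 = 0.613 × A^0.31  ⇒  A^0.31 = 16/0.613 = 26.1
ln A = ln(26.1) / 0.31 = 3.2620 / 0.31 = 10.5225
A = e^10.5225 ≈ 37142 ha

37000 ha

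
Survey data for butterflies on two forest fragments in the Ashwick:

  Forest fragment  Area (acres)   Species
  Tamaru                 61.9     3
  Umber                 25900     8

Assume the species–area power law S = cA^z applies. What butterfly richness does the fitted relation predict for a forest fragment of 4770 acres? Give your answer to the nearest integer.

6

z = ln(8/3) / ln(25900/61.9) = 0.9808 / 6.0365 = 0.1625
c = 3 / 61.9^0.1625 = 3 / 1.955 = 1.535
S₃ = 1.535 × 4770^0.1625 = 1.535 × 3.96 ≈ 6.077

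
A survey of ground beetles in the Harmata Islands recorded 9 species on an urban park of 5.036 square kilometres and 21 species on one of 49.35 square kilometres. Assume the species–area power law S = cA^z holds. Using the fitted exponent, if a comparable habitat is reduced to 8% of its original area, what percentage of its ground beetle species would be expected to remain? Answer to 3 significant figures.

39.2%

z = ln(21/9) / ln(49.35/5.036) = 0.8473 / 2.2823 = 0.3712
S_new/S_old = (A_new/A_old)^z = 0.08^0.3712 = exp(0.3712 × -2.5257) = 0.3915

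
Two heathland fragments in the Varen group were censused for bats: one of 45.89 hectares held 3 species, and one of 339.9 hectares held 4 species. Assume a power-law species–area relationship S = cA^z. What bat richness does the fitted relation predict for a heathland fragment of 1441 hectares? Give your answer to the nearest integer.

5

z = ln(4/3) / ln(339.9/45.89) = 0.2877 / 2.0024 = 0.1437
c = 3 / 45.89^0.1437 = 3 / 1.733 = 1.731
S₃ = 1.731 × 1441^0.1437 = 1.731 × 2.843 ≈ 4.922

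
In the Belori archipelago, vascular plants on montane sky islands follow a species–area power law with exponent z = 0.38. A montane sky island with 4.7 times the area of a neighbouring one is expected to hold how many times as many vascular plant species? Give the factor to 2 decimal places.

S₂/S₁ = (A₂/A₁)^z = 4.7^0.38
ln(S₂/S₁) = 0.38 × ln 4.7 = 0.38 × 1.5476 = 0.5881
S₂/S₁ = e^0.5881 ≈ 1.801

1.80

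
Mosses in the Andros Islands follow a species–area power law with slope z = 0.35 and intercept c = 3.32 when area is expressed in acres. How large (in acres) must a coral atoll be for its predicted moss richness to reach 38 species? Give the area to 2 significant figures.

1100 acres

38 = 3.32 × A^0.35  ⇒  A^0.35 = 38/3.32 = 11.45
ln A = ln(11.45) / 0.35 = 2.4376 / 0.35 = 6.9646
A = e^6.9646 ≈ 1059 acres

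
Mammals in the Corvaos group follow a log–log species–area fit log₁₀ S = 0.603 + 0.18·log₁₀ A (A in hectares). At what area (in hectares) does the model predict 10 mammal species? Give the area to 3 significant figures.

10 = 4.009 × A^0.18  ⇒  A^0.18 = 10/4.009 = 2.495
ln A = ln(2.495) / 0.18 = 0.9141 / 0.18 = 5.0785
A = e^5.0785 ≈ 160.5 hectares

161 hectares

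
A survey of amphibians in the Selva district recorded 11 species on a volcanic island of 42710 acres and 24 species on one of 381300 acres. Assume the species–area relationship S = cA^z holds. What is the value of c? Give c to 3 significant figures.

z = ln(S₂/S₁) / ln(A₂/A₁) = ln(24/11) / ln(381300/42710) = 0.7802 / 2.1892 = 0.3564
c = S₁ / A₁^z = 11 / 42710^0.3564 = 11 / 44.69 = 0.2461

0.246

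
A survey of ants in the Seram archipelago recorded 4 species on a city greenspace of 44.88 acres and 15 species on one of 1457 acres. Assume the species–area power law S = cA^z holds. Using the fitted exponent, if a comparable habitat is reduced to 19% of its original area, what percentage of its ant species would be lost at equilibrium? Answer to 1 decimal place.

46.8%

z = ln(15/4) / ln(1457/44.88) = 1.3218 / 3.4801 = 0.3798
S_new/S_old = (A_new/A_old)^z = 0.19^0.3798 = exp(0.3798 × -1.6607) = 0.5322
Fraction lost = 1 − 0.5322 = 0.4678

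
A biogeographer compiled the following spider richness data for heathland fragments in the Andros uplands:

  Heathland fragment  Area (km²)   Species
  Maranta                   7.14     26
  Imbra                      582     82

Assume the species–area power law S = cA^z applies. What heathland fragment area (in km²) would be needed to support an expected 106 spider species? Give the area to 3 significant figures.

z = ln(82/26) / ln(582/7.14) = 1.1486 / 4.4008 = 0.2610
c = 26 / 7.14^0.2610 = 26 / 1.67 = 15.57
A = (106/15.57)^(1/0.2610) ⇒ ln A = ln(6.81)/0.2610 = 7.3501
A = e^7.3501 ≈ 1556 km²

1560 km²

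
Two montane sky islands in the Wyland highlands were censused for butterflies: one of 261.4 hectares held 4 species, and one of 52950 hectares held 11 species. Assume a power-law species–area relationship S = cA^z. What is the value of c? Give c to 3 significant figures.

1.39

z = ln(S₂/S₁) / ln(A₂/A₁) = ln(11/4) / ln(52950/261.4) = 1.0116 / 5.3111 = 0.1905
c = S₁ / A₁^z = 4 / 261.4^0.1905 = 4 / 2.887 = 1.386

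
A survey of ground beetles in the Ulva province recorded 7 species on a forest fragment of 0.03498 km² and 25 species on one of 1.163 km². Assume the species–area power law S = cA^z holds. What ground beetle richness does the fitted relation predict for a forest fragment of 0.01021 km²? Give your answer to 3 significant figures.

4.48

z = ln(25/7) / ln(1.163/0.03498) = 1.2730 / 3.5040 = 0.3633
c = 7 / 0.03498^0.3633 = 7 / 0.2958 = 23.67
S₃ = 23.67 × 0.01021^0.3633 = 23.67 × 0.1891 ≈ 4.475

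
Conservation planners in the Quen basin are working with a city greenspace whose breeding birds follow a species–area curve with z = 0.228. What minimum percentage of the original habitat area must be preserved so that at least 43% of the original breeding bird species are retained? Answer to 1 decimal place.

2.5%

Need (A_new/A_old)^0.228 = 0.43, so A_new/A_old = 0.43^(1/0.228) = 0.43^4.386
ln(A_new/A_old) = ln 0.43 / 0.228 = -0.8440 / 0.228 = -3.7016
A_new/A_old = e^-3.7016 ≈ 0.02468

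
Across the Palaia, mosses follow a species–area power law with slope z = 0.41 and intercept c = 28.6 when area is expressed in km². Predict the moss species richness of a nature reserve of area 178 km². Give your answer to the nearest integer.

239 species

S = 28.6 × 178^0.41
ln S = ln 28.6 + 0.41 × ln 178 = 3.3534 + 0.41 × 5.1818 = 5.4779
S = e^5.4779 ≈ 239.4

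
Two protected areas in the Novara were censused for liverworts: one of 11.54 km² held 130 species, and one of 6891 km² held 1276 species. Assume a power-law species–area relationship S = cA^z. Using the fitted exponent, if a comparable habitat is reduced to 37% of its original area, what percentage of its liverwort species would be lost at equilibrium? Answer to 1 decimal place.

z = ln(1276/130) / ln(6891/11.54) = 2.2840 / 6.3922 = 0.3573
S_new/S_old = (A_new/A_old)^z = 0.37^0.3573 = exp(0.3573 × -0.9943) = 0.701
Fraction lost = 1 − 0.701 = 0.299

29.9%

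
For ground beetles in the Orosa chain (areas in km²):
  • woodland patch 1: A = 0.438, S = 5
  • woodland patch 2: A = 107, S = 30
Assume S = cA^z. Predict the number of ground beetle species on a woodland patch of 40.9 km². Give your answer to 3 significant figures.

21.9

z = ln(30/5) / ln(107/0.438) = 1.7918 / 5.4984 = 0.3259
c = 5 / 0.438^0.3259 = 5 / 0.7641 = 6.543
S₃ = 6.543 × 40.9^0.3259 = 6.543 × 3.351 ≈ 21.93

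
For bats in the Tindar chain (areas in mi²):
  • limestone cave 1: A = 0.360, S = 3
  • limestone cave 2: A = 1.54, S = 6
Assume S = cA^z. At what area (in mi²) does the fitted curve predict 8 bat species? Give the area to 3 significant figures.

z = ln(6/3) / ln(1.54/0.36) = 0.6931 / 1.4534 = 0.4769
c = 3 / 0.36^0.4769 = 3 / 0.6143 = 4.883
A = (8/4.883)^(1/0.4769) ⇒ ln A = ln(1.638)/0.4769 = 1.0350
A = e^1.0350 ≈ 2.815 mi²

2.82 mi²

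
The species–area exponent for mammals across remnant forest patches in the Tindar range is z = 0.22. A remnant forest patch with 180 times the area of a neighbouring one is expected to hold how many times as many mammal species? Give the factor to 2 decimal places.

3.13

S₂/S₁ = (A₂/A₁)^z = 180^0.22
ln(S₂/S₁) = 0.22 × ln 180 = 0.22 × 5.1930 = 1.1425
S₂/S₁ = e^1.1425 ≈ 3.134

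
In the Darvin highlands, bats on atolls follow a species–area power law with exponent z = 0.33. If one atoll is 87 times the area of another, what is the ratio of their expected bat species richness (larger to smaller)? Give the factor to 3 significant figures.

4.37

S₂/S₁ = (A₂/A₁)^z = 87^0.33
ln(S₂/S₁) = 0.33 × ln 87 = 0.33 × 4.4659 = 1.4737
S₂/S₁ = e^1.4737 ≈ 4.366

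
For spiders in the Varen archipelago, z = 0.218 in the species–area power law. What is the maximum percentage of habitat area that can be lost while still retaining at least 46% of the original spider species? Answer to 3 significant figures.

97.2%

Need (A_new/A_old)^0.218 = 0.46, so A_new/A_old = 0.46^(1/0.218) = 0.46^4.587
ln(A_new/A_old) = ln 0.46 / 0.218 = -0.7765 / 0.218 = -3.5621
A_new/A_old = e^-3.5621 ≈ 0.02838
Fraction that can be lost = 1 − 0.02838 = 0.9716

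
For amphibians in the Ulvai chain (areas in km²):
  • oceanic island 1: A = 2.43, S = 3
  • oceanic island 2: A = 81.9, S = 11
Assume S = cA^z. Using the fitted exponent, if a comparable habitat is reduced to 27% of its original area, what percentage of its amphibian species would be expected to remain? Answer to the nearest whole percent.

z = ln(11/3) / ln(81.9/2.43) = 1.2993 / 3.5176 = 0.3694
S_new/S_old = (A_new/A_old)^z = 0.27^0.3694 = exp(0.3694 × -1.3093) = 0.6165

62%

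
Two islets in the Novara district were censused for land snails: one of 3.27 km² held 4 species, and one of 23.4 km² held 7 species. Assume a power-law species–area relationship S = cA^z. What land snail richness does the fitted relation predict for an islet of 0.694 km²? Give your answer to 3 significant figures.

2.57

z = ln(7/4) / ln(23.4/3.27) = 0.5596 / 1.9679 = 0.2844
c = 4 / 3.27^0.2844 = 4 / 1.401 = 2.856
S₃ = 2.856 × 0.694^0.2844 = 2.856 × 0.9013 ≈ 2.574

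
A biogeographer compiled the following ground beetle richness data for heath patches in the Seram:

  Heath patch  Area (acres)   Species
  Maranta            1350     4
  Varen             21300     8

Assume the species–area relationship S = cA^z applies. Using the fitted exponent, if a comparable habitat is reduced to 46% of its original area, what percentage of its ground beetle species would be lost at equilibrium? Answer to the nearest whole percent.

18%

z = ln(8/4) / ln(21300/1350) = 0.6931 / 2.7586 = 0.2513
S_new/S_old = (A_new/A_old)^z = 0.46^0.2513 = exp(0.2513 × -0.7765) = 0.8227
Fraction lost = 1 − 0.8227 = 0.1773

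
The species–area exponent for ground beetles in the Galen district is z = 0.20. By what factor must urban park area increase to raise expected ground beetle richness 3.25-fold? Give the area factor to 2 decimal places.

362.59

(A₂/A₁)^0.2 = 3.25, so A₂/A₁ = 3.25^(1/0.2) = 3.25^5
ln(A₂/A₁) = ln 3.25 / 0.2 = 1.1787 / 0.2 = 5.8933
A₂/A₁ = e^5.8933 ≈ 362.6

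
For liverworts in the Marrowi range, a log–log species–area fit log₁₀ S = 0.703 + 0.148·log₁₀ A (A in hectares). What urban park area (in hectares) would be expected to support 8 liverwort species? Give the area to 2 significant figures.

8 = 5.047 × A^0.148  ⇒  A^0.148 = 8/5.047 = 1.585
ln A = ln(1.585) / 0.148 = 0.4607 / 0.148 = 3.1130
A = e^3.1130 ≈ 22.49 hectares

22 hectares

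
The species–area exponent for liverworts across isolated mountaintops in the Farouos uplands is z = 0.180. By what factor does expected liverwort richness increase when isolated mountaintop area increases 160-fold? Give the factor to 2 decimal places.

S₂/S₁ = (A₂/A₁)^z = 160^0.18
ln(S₂/S₁) = 0.18 × ln 160 = 0.18 × 5.0752 = 0.9135
S₂/S₁ = e^0.9135 ≈ 2.493

2.49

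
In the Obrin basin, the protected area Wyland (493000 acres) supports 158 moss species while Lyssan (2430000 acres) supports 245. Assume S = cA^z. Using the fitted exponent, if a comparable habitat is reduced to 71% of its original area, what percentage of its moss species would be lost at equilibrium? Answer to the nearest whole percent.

9%

z = ln(245/158) / ln(2430000/493000) = 0.4387 / 1.5951 = 0.2750
S_new/S_old = (A_new/A_old)^z = 0.71^0.2750 = exp(0.2750 × -0.3425) = 0.9101
Fraction lost = 1 − 0.9101 = 0.08989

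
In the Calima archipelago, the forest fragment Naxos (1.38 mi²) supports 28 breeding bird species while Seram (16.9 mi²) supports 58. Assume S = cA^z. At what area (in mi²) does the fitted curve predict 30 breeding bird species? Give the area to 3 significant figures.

z = ln(58/28) / ln(16.9/1.38) = 0.7282 / 2.5052 = 0.2907
c = 28 / 1.38^0.2907 = 28 / 1.098 = 25.5
A = (30/25.5)^(1/0.2907) ⇒ ln A = ln(1.177)/0.2907 = 0.5594
A = e^0.5594 ≈ 1.75 mi²

1.75 mi²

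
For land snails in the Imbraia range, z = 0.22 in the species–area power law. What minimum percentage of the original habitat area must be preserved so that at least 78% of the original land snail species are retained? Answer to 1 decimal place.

32.3%

Need (A_new/A_old)^0.22 = 0.78, so A_new/A_old = 0.78^(1/0.22) = 0.78^4.545
ln(A_new/A_old) = ln 0.78 / 0.22 = -0.2485 / 0.22 = -1.1294
A_new/A_old = e^-1.1294 ≈ 0.3232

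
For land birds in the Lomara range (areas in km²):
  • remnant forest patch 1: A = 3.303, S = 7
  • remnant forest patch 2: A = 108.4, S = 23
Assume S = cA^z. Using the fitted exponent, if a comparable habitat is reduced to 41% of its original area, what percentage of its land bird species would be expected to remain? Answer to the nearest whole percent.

74%

z = ln(23/7) / ln(108.4/3.303) = 1.1896 / 3.4910 = 0.3408
S_new/S_old = (A_new/A_old)^z = 0.41^0.3408 = exp(0.3408 × -0.8916) = 0.738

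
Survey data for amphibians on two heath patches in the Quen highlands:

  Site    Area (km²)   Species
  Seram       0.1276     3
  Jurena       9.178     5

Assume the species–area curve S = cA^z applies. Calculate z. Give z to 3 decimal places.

0.119

Taking logs: ln S = ln c + z ln A, so z = (ln S₂ − ln S₁)/(ln A₂ − ln A₁).
z = ln(5/3) / ln(9.178/0.1276) = ln(1.667) / ln(71.93) = 0.5108 / 4.2757 = 0.1195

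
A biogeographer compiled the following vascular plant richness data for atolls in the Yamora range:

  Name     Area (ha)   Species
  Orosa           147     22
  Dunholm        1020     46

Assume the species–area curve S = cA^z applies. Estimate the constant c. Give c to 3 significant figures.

3.29

z = ln(S₂/S₁) / ln(A₂/A₁) = ln(46/22) / ln(1020/147) = 0.7376 / 1.9371 = 0.3808
c = S₁ / A₁^z = 22 / 147^0.3808 = 22 / 6.687 = 3.29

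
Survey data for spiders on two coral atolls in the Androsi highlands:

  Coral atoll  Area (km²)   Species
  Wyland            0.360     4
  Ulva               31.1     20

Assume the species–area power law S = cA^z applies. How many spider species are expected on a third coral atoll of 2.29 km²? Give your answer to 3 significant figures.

z = ln(20/4) / ln(31.1/0.36) = 1.6094 / 4.4589 = 0.3610
c = 4 / 0.36^0.3610 = 4 / 0.6916 = 5.784
S₃ = 5.784 × 2.29^0.3610 = 5.784 × 1.349 ≈ 7.8

7.80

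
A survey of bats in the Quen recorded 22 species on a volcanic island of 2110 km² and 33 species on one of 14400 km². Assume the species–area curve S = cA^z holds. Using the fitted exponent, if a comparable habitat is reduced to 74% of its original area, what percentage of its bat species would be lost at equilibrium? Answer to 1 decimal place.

z = ln(33/22) / ln(14400/2110) = 0.4055 / 1.9205 = 0.2111
S_new/S_old = (A_new/A_old)^z = 0.74^0.2111 = exp(0.2111 × -0.3011) = 0.9384
Fraction lost = 1 − 0.9384 = 0.06159

6.2%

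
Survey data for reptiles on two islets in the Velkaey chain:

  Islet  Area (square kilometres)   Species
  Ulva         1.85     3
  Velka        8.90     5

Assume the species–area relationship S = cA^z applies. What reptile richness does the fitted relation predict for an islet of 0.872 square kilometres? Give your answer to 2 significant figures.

2.3

z = ln(5/3) / ln(8.9/1.85) = 0.5108 / 1.5709 = 0.3252
c = 3 / 1.85^0.3252 = 3 / 1.221 = 2.456
S₃ = 2.456 × 0.872^0.3252 = 2.456 × 0.9564 ≈ 2.349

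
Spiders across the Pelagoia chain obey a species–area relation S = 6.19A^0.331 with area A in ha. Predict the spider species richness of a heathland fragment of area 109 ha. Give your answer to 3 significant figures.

S = 6.19 × 109^0.331
ln S = ln 6.19 + 0.331 × ln 109 = 1.8229 + 0.331 × 4.6913 = 3.3758
S = e^3.3758 ≈ 29.25

29.2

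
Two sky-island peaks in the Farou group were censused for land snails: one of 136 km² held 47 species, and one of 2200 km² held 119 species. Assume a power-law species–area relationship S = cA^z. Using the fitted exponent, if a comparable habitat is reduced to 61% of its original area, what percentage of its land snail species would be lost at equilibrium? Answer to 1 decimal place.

z = ln(119/47) / ln(2200/136) = 0.9290 / 2.7836 = 0.3337
S_new/S_old = (A_new/A_old)^z = 0.61^0.3337 = exp(0.3337 × -0.4943) = 0.8479
Fraction lost = 1 − 0.8479 = 0.1521

15.2%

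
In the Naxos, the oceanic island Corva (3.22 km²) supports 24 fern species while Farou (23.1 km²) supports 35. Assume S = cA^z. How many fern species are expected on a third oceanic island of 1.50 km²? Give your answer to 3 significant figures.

z = ln(35/24) / ln(23.1/3.22) = 0.3773 / 1.9705 = 0.1915
c = 24 / 3.22^0.1915 = 24 / 1.251 = 19.19
S₃ = 19.19 × 1.5^0.1915 = 19.19 × 1.081 ≈ 20.73

20.7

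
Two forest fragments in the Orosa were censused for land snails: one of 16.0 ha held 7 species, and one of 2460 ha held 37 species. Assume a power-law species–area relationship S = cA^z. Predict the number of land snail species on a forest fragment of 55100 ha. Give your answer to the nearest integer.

z = ln(37/7) / ln(2460/16) = 1.6650 / 5.0353 = 0.3307
c = 7 / 16^0.3307 = 7 / 2.501 = 2.799
S₃ = 2.799 × 55100^0.3307 = 2.799 × 36.96 ≈ 103.4

103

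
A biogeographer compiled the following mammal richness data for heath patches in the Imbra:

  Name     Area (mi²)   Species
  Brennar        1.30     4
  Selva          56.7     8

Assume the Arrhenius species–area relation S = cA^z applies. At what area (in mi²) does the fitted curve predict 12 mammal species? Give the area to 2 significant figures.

520 mi²

z = ln(8/4) / ln(56.7/1.3) = 0.6931 / 3.7754 = 0.1836
c = 4 / 1.3^0.1836 = 4 / 1.049 = 3.812
A = (12/3.812)^(1/0.1836) ⇒ ln A = ln(3.148)/0.1836 = 6.2462
A = e^6.2462 ≈ 516.1 mi²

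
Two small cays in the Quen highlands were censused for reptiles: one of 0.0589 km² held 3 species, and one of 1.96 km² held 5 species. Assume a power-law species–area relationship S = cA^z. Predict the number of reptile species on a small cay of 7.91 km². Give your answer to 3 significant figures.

6.13

z = ln(5/3) / ln(1.96/0.0589) = 0.5108 / 3.5049 = 0.1457
c = 3 / 0.0589^0.1457 = 3 / 0.6618 = 4.533
S₃ = 4.533 × 7.91^0.1457 = 4.533 × 1.352 ≈ 6.127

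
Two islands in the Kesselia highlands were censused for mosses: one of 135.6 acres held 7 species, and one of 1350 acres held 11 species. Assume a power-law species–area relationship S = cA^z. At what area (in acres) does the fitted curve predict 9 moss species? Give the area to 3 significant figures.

z = ln(11/7) / ln(1350/135.6) = 0.4520 / 2.2982 = 0.1967
c = 7 / 135.6^0.1967 = 7 / 2.626 = 2.665
A = (9/2.665)^(1/0.1967) ⇒ ln A = ln(3.377)/0.1967 = 6.1875
A = e^6.1875 ≈ 486.6 acres

487 acres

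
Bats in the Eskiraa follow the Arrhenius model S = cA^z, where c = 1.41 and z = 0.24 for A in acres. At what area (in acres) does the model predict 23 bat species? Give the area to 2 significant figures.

110000 acres

23 = 1.41 × A^0.24  ⇒  A^0.24 = 23/1.41 = 16.31
ln A = ln(16.31) / 0.24 = 2.7919 / 0.24 = 11.6329
A = e^11.6329 ≈ 112751 acres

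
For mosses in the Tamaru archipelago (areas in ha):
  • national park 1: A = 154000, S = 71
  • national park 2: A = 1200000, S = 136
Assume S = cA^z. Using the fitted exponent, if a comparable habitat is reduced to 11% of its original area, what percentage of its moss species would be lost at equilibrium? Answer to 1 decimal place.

z = ln(136/71) / ln(1200000/154000) = 0.6500 / 2.0531 = 0.3166
S_new/S_old = (A_new/A_old)^z = 0.11^0.3166 = exp(0.3166 × -2.2073) = 0.4972
Fraction lost = 1 − 0.4972 = 0.5028

50.3%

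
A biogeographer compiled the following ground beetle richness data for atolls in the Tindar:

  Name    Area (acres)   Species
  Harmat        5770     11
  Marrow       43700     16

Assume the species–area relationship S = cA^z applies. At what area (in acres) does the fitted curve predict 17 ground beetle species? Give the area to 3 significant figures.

z = ln(16/11) / ln(43700/5770) = 0.3747 / 2.0247 = 0.1851
c = 11 / 5770^0.1851 = 11 / 4.967 = 2.215
A = (17/2.215)^(1/0.1851) ⇒ ln A = ln(7.676)/0.1851 = 11.0127
A = e^11.0127 ≈ 60639 acres

60600 acres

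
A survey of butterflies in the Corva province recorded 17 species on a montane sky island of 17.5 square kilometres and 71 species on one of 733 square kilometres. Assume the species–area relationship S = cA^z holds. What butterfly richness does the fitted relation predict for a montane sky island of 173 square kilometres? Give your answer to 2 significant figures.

41

z = ln(71/17) / ln(733/17.5) = 1.4295 / 3.7349 = 0.3827
c = 17 / 17.5^0.3827 = 17 / 2.991 = 5.685
S₃ = 5.685 × 173^0.3827 = 5.685 × 7.187 ≈ 40.86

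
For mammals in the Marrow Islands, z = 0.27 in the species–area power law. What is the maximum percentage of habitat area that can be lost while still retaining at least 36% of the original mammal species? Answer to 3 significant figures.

97.7%

Need (A_new/A_old)^0.27 = 0.36, so A_new/A_old = 0.36^(1/0.27) = 0.36^3.704
ln(A_new/A_old) = ln 0.36 / 0.27 = -1.0217 / 0.27 = -3.7839
A_new/A_old = e^-3.7839 ≈ 0.02273
Fraction that can be lost = 1 − 0.02273 = 0.9773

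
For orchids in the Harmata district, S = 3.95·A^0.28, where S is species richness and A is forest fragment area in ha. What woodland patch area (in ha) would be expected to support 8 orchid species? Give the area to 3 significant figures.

12.4 ha

8 = 3.95 × A^0.28  ⇒  A^0.28 = 8/3.95 = 2.025
ln A = ln(2.025) / 0.28 = 0.7057 / 0.28 = 2.5204
A = e^2.5204 ≈ 12.43 ha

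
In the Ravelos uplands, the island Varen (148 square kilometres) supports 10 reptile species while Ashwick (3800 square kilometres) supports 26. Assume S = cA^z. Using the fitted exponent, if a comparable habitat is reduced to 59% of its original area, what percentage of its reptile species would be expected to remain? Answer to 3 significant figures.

85.6%

z = ln(26/10) / ln(3800/148) = 0.9555 / 3.2455 = 0.2944
S_new/S_old = (A_new/A_old)^z = 0.59^0.2944 = exp(0.2944 × -0.5276) = 0.8561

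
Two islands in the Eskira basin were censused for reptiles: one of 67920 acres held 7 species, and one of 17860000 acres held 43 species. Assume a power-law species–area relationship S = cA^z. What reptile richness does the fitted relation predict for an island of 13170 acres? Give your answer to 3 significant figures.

4.10

z = ln(43/7) / ln(17860000/67920) = 1.8153 / 5.5720 = 0.3258
c = 7 / 67920^0.3258 = 7 / 37.52 = 0.1866
S₃ = 0.1866 × 13170^0.3258 = 0.1866 × 21.98 ≈ 4.102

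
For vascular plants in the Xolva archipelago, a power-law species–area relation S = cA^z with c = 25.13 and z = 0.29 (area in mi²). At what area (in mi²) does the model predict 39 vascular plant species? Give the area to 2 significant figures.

4.6 mi²

39 = 25.13 × A^0.29  ⇒  A^0.29 = 39/25.13 = 1.552
ln A = ln(1.552) / 0.29 = 0.4395 / 0.29 = 1.5155
A = e^1.5155 ≈ 4.552 mi²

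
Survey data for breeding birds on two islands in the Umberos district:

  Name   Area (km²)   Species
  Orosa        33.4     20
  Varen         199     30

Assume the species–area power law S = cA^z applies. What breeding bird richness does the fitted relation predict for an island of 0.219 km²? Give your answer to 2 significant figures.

6.4

z = ln(30/20) / ln(199/33.4) = 0.4055 / 1.7847 = 0.2272
c = 20 / 33.4^0.2272 = 20 / 2.219 = 9.013
S₃ = 9.013 × 0.219^0.2272 = 9.013 × 0.7082 ≈ 6.383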